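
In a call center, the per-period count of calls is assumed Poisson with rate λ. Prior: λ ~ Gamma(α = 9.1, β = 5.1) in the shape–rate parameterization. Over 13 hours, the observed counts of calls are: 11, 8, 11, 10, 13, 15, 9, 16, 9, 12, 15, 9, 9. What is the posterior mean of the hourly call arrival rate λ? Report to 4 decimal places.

8.6243

With a Gamma(shape α, rate β) prior, the Poisson likelihood is conjugate: the posterior is Gamma(α + ΣXᵢ, β + n).
Sum of counts S = 147 over n = 13 hours.
Posterior: Gamma(α+S, β+n) = Gamma(9.1+147, 5.1+13) = Gamma(156.1, 18.1).
Posterior mean = α/β = 156.1/18.1 = 8.6243.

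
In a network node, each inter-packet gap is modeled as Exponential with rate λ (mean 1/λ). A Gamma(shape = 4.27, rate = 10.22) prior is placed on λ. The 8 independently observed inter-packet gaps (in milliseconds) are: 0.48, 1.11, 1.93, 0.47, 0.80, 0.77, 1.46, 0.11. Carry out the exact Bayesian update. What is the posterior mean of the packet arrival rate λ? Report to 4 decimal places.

0.7072

With a Gamma(shape α, rate β) prior on the exponential rate λ, the posterior after n observations with total T = Σxᵢ is Gamma(α+n, β+T).
Sum of observations T = 7.13 milliseconds; n = 8.
Posterior: Gamma(4.27+8, 10.22+7.13) = Gamma(12.27, 17.35).
Posterior mean of λ = α/β = 12.27/17.35 = 0.7072.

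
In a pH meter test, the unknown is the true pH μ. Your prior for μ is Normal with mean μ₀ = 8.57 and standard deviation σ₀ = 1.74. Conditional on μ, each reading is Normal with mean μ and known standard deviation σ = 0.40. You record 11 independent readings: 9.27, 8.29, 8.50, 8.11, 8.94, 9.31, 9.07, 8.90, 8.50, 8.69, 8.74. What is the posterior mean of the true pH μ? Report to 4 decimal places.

For Normal data with known variance σ², a Normal(μ₀, σ₀²) prior on μ is conjugate. Posterior precision = 1/σ₀² + n/σ²; posterior mean is the precision-weighted average of μ₀ and x̄.
Σxᵢ = 9.27 + 8.29 + 8.50 + 8.11 + 8.94 + 9.31 + 9.07 + 8.90 + 8.50 + 8.69 + 8.74 = 96.32, so n·x̄ = 96.32.
σ₀² = 1.74² = 3.0276, σ² = 0.40² = 0.16; σ² + n·σ₀² = 0.16 + 11·3.0276 = 33.4636.
Posterior mean = (μ₀/σ₀² + n·x̄/σ²)/(1/σ₀² + n/σ²) = (σ²·μ₀ + σ₀²·n·x̄)/(σ² + n·σ₀²) = (0.16·8.57 + 3.0276·96.32)/33.4636 = 292.989632/33.4636 = 8.7555.

8.7555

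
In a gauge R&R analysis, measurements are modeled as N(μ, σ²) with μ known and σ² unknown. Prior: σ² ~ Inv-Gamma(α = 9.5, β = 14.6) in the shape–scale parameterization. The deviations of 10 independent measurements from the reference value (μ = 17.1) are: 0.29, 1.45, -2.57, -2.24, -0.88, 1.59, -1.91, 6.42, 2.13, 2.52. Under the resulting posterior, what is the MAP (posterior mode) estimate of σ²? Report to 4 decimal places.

With known mean μ and an Inverse-Gamma(α, β) prior on σ², the Normal likelihood is conjugate: posterior is Inv-Gamma(α + n/2, β + Σ(xᵢ−μ)²/2).
Σ(xᵢ−μ)² = (0.29)² + (1.45)² + (-2.57)² + (-2.24)² + (-0.88)² + (1.59)² + (-1.91)² + (6.42)² + (2.13)² + (2.52)² = 72.8634.
Posterior: Inv-Gamma(9.5 + 10/2, 14.6 + 72.8634/2) = Inv-Gamma(14.50, 51.03170).
Mode = β/(α+1) = 51.03170/15.50 = 3.2924.

3.2924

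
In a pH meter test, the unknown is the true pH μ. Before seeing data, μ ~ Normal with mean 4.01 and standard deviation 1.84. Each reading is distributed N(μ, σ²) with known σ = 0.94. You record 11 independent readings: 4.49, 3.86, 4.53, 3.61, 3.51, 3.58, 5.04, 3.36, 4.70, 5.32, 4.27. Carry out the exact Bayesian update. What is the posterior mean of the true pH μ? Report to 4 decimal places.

4.2018

For Normal data with known variance σ², a Normal(μ₀, σ₀²) prior on μ is conjugate. Posterior precision = 1/σ₀² + n/σ²; posterior mean is the precision-weighted average of μ₀ and x̄.
Σxᵢ = 4.49 + 3.86 + 4.53 + 3.61 + 3.51 + 3.58 + 5.04 + 3.36 + 4.70 + 5.32 + 4.27 = 46.27, so n·x̄ = 46.27.
σ₀² = 1.84² = 3.3856, σ² = 0.94² = 0.8836; σ² + n·σ₀² = 0.8836 + 11·3.3856 = 38.1252.
Posterior mean = (μ₀/σ₀² + n·x̄/σ²)/(1/σ₀² + n/σ²) = (σ²·μ₀ + σ₀²·n·x̄)/(σ² + n·σ₀²) = (0.8836·4.01 + 3.3856·46.27)/38.1252 = 160.194948/38.1252 = 4.2018.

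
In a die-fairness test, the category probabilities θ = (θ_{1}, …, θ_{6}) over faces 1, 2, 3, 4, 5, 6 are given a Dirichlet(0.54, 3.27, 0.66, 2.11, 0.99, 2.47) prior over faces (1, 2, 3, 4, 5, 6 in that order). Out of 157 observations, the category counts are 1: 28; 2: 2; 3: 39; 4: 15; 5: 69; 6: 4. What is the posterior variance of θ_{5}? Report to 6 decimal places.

0.001449

The Dirichlet prior is conjugate to the Multinomial likelihood: each posterior αⱼ = prior αⱼ + observed count nⱼ.
Posterior concentration: (28.54, 5.27, 39.66, 17.11, 69.99, 6.47), total = 167.04.
Var[θ_j] = α_j(Σα−α_j)/((Σα)²(Σα+1)) = 69.99·97.05/(167.04²·168.04) = 0.001449.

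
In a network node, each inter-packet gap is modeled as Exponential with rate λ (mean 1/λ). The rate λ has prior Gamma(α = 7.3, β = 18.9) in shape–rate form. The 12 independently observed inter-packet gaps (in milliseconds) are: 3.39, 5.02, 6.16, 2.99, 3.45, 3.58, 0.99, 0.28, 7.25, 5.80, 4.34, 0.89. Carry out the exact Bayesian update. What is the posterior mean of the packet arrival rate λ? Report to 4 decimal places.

0.3062

With a Gamma(shape α, rate β) prior on the exponential rate λ, the posterior after n observations with total T = Σxᵢ is Gamma(α+n, β+T).
Sum of observations T = 44.14 milliseconds; n = 12.
Posterior: Gamma(7.3+12, 18.9+44.14) = Gamma(19.3, 63.04).
Posterior mean of λ = α/β = 19.3/63.04 = 0.3062.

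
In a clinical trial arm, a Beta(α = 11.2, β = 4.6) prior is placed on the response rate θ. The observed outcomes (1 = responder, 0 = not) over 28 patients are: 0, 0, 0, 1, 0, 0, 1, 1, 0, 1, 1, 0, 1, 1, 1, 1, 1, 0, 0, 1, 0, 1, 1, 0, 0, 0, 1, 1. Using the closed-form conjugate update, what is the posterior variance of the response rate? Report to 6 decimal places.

The Beta prior is conjugate to a Binomial/Bernoulli likelihood; the update adds successes to α and failures to β.
Posterior: Beta(α+k, β+n−k) = Beta(11.2+15, 4.6+13) = Beta(26.2, 17.6).
Var = αβ/((α+β)²(α+β+1)) = 26.2·17.6/(43.8²·44.8) = 0.005365.

0.005365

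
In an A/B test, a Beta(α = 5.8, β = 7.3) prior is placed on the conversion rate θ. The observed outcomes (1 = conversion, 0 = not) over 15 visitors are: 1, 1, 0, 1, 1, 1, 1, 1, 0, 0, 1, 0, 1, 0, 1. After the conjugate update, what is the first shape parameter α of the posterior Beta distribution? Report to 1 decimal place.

The Beta prior is conjugate to a Binomial/Bernoulli likelihood; the update adds successes to α and failures to β.
Posterior: Beta(α+k, β+n−k) = Beta(5.8+10, 7.3+5) = Beta(15.8, 12.3).
Posterior α = 15.8.

15.8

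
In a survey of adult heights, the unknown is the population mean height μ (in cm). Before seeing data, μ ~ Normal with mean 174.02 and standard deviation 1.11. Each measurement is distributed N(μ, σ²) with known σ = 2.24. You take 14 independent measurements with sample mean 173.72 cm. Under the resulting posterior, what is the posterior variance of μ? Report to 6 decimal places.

0.277639

For Normal data with known variance σ², a Normal(μ₀, σ₀²) prior on μ is conjugate. Posterior precision = 1/σ₀² + n/σ²; posterior mean is the precision-weighted average of μ₀ and x̄.
σ₀² = 1.11² = 1.2321, σ² = 2.24² = 5.0176; σ² + n·σ₀² = 5.0176 + 14·1.2321 = 22.267.
Posterior precision = 1/σ₀² + n/σ² = 1/1.2321 + 14/5.0176 = (σ² + n·σ₀²)/(σ₀²σ²) = 22.267/(1.2321·5.0176); posterior variance σₙ² = σ₀²σ²/(σ² + n·σ₀²) = 1.2321·5.0176/22.267 = 0.277639.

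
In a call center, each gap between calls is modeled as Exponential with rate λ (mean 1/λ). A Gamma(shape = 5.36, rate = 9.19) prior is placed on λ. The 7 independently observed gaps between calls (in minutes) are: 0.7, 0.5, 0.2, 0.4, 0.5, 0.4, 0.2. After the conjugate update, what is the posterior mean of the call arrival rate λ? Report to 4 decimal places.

With a Gamma(shape α, rate β) prior on the exponential rate λ, the posterior after n observations with total T = Σxᵢ is Gamma(α+n, β+T).
Sum of observations T = 2.9 minutes; n = 7.
Posterior: Gamma(5.36+7, 9.19+2.9) = Gamma(12.36, 12.09).
Posterior mean of λ = α/β = 12.36/12.09 = 1.0223.

1.0223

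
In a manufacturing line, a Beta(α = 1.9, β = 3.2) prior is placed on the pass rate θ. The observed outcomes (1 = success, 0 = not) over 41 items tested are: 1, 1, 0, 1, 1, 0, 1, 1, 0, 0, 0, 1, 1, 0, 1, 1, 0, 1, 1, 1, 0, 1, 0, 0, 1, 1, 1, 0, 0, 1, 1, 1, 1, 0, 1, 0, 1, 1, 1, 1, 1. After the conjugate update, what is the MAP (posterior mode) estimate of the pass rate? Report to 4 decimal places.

0.6327

The Beta prior is conjugate to a Binomial/Bernoulli likelihood; the update adds successes to α and failures to β.
Posterior: Beta(α+k, β+n−k) = Beta(1.9+27, 3.2+14) = Beta(28.9, 17.2).
Mode of Beta(a,b) for a,b>1 is (a−1)/(a+b−2) = 27.9/44.1 = 0.6327.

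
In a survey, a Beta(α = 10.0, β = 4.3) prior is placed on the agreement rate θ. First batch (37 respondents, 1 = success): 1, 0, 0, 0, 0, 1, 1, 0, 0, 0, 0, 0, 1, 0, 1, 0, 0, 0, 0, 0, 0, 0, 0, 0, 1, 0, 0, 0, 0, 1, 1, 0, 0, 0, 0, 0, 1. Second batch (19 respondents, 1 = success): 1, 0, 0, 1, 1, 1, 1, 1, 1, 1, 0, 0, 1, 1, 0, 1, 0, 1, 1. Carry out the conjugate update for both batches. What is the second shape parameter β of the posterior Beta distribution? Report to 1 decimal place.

The Beta prior is conjugate to a Binomial/Bernoulli likelihood; the update adds successes to α and failures to β.
After batch 1: Beta(10.0+9, 4.3+28) = Beta(19.0, 32.3).
After batch 2: Beta(19.0+13, 32.3+6) = Beta(32.0, 38.3).
Posterior β = 38.3.

38.3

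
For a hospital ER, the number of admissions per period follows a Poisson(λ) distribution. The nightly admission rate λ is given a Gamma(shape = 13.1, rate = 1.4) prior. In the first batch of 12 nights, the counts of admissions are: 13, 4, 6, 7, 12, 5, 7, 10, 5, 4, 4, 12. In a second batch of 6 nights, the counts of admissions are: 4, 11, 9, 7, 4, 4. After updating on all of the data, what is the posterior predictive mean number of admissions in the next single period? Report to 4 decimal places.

7.2732

With a Gamma(shape α, rate β) prior, the Poisson likelihood is conjugate: the posterior is Gamma(α + ΣXᵢ, β + n).
Batch 1: sum of counts S = 89 over n = 12 nights.
After batch 1: Gamma(α+S, β+n) = Gamma(13.1+89, 1.4+12) = Gamma(102.1, 13.4).
Batch 2: sum of counts S = 39 over n = 6 nights.
After batch 2: Gamma(α+S, β+n) = Gamma(102.1+39, 13.4+6) = Gamma(141.1, 19.4).
The predictive distribution for one future period is NegBinom with mean α/β = 7.2732.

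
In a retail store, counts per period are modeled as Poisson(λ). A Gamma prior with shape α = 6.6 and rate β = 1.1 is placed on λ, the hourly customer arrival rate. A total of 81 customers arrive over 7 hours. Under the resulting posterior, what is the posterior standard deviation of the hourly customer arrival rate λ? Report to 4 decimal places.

1.1555

With a Gamma(shape α, rate β) prior, the Poisson likelihood is conjugate: the posterior is Gamma(α + ΣXᵢ, β + n).
Posterior: Gamma(α+S, β+n) = Gamma(6.6+81, 1.1+7) = Gamma(87.6, 8.1).
SD = √α/β = √87.6/8.1 = 1.1555.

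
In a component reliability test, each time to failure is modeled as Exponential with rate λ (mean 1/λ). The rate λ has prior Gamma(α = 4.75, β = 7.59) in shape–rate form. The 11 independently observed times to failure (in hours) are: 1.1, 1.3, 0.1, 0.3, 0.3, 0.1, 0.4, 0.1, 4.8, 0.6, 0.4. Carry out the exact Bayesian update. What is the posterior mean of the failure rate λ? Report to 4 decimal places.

0.9216

With a Gamma(shape α, rate β) prior on the exponential rate λ, the posterior after n observations with total T = Σxᵢ is Gamma(α+n, β+T).
Sum of observations T = 9.5 hours; n = 11.
Posterior: Gamma(4.75+11, 7.59+9.5) = Gamma(15.75, 17.09).
Posterior mean of λ = α/β = 15.75/17.09 = 0.9216.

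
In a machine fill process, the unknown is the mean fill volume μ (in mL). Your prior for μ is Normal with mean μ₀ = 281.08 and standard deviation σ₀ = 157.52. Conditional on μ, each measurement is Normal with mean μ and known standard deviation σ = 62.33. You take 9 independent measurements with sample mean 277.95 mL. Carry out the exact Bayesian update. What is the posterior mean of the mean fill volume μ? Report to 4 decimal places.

For Normal data with known variance σ², a Normal(μ₀, σ₀²) prior on μ is conjugate. Posterior precision = 1/σ₀² + n/σ²; posterior mean is the precision-weighted average of μ₀ and x̄.
n·x̄ = 9·277.95 = 2501.55.
σ₀² = 157.52² = 24812.5504, σ² = 62.33² = 3885.0289; σ² + n·σ₀² = 3885.0289 + 9·24812.5504 = 227197.9825.
Posterior mean = (μ₀/σ₀² + n·x̄/σ²)/(1/σ₀² + n/σ²) = (σ²·μ₀ + σ₀²·n·x̄)/(σ² + n·σ₀²) = (3885.0289·281.08 + 24812.5504·2501.55)/227197.9825 = 63161839.376332/227197.9825 = 278.0035.

278.0035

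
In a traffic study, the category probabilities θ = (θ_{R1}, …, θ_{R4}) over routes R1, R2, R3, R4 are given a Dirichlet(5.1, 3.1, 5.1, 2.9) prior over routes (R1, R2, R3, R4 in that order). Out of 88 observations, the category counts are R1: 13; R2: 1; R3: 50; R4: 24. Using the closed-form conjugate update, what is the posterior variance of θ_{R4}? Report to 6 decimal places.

0.001820

The Dirichlet prior is conjugate to the Multinomial likelihood: each posterior αⱼ = prior αⱼ + observed count nⱼ.
Posterior concentration: (18.1, 4.1, 55.1, 26.9), total = 104.2.
Var[θ_j] = α_j(Σα−α_j)/((Σα)²(Σα+1)) = 26.9·77.3/(104.2²·105.2) = 0.001820.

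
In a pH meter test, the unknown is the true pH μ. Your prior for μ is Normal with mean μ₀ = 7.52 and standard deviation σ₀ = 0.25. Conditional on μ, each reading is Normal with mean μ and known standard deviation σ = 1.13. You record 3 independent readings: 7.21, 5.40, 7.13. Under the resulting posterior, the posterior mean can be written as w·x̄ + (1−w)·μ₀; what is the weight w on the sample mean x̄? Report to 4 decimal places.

0.1280

For Normal data with known variance σ², a Normal(μ₀, σ₀²) prior on μ is conjugate. Posterior precision = 1/σ₀² + n/σ²; posterior mean is the precision-weighted average of μ₀ and x̄.
σ₀² = 0.25² = 0.0625, σ² = 1.13² = 1.2769. Prior precision 1/σ₀² = 1/0.0625; data precision n/σ² = 3/1.2769.
w = (n/σ²)/(1/σ₀² + n/σ²) = n·σ₀²/(σ² + n·σ₀²) = 3·0.0625/(1.2769 + 3·0.0625) = 0.1875/1.4644 = 0.1280.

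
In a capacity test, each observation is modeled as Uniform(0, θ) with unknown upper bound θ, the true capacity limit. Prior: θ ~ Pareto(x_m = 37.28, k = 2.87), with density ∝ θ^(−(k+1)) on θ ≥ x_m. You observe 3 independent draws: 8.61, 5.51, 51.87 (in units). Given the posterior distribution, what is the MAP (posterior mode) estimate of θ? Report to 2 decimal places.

51.87

A Pareto(scale x_m, shape k) prior on the upper bound θ of Uniform(0, θ) is conjugate: posterior is Pareto(max(x_m, max xᵢ), k + n).
Sample maximum = 51.87; prior scale x_m = 37.28 → posterior scale = max = 51.87.
Posterior shape = 2.87 + 3 = 5.87.
The Pareto density is decreasing on [x_m, ∞), so the mode is x_m = 51.87.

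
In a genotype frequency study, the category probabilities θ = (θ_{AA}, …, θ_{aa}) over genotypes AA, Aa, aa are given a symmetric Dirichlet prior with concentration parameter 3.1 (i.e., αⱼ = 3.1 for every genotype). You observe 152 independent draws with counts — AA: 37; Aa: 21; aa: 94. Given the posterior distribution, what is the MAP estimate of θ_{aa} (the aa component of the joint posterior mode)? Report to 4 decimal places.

The Dirichlet prior is conjugate to the Multinomial likelihood: each posterior αⱼ = prior αⱼ + observed count nⱼ.
Posterior concentration: (40.1, 24.1, 97.1), total = 161.3.
Joint mode component: (α_{aa}−1)/(Σα−K) = 96.1/158.3 = 0.6071.

0.6071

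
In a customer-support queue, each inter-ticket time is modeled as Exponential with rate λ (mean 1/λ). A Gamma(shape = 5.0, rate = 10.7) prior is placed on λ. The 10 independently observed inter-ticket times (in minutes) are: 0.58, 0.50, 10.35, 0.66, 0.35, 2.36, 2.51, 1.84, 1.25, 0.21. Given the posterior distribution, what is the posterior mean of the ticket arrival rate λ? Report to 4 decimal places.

With a Gamma(shape α, rate β) prior on the exponential rate λ, the posterior after n observations with total T = Σxᵢ is Gamma(α+n, β+T).
Sum of observations T = 20.61 minutes; n = 10.
Posterior: Gamma(5.0+10, 10.7+20.61) = Gamma(15.0, 31.31).
Posterior mean of λ = α/β = 15.0/31.31 = 0.4791.

0.4791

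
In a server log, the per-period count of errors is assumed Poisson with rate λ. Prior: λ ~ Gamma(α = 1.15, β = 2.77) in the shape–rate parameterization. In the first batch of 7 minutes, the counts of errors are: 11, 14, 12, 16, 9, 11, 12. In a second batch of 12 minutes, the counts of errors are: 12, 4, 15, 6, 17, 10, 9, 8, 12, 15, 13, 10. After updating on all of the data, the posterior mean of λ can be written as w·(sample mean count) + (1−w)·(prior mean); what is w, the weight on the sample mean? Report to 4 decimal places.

With a Gamma(shape α, rate β) prior, the Poisson likelihood is conjugate: the posterior is Gamma(α + ΣXᵢ, β + n).
Total number of minutes: n = 7 + 12 = 19.
Posterior mean = (α₀+S)/(β₀+n) = [n/(β₀+n)]·(S/n) + [β₀/(β₀+n)]·(α₀/β₀), so only n and β₀ enter the weight.
Weight on data w = n/(β₀+n) = 19/(2.77+19) = 19/21.77 = 0.8728.

0.8728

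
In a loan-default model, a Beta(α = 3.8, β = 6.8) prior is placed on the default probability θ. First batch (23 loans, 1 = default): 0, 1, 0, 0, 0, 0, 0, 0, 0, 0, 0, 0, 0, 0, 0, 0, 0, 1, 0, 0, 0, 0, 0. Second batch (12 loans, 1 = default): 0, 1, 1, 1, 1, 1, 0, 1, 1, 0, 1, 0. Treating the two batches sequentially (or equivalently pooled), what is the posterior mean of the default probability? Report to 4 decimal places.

0.3026

The Beta prior is conjugate to a Binomial/Bernoulli likelihood; the update adds successes to α and failures to β.
After batch 1: Beta(3.8+2, 6.8+21) = Beta(5.8, 27.8).
After batch 2: Beta(5.8+8, 27.8+4) = Beta(13.8, 31.8).
Posterior mean = α/(α+β) = 13.8/45.6 = 0.3026.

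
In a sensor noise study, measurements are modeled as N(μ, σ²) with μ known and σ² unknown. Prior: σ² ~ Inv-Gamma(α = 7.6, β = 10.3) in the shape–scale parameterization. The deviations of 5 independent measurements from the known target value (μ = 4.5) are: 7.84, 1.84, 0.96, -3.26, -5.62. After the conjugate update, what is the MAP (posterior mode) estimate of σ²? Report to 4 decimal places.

With known mean μ and an Inverse-Gamma(α, β) prior on σ², the Normal likelihood is conjugate: posterior is Inv-Gamma(α + n/2, β + Σ(xᵢ−μ)²/2).
Σ(xᵢ−μ)² = (7.84)² + (1.84)² + (0.96)² + (-3.26)² + (-5.62)² = 107.9848.
Posterior: Inv-Gamma(7.6 + 5/2, 10.3 + 107.9848/2) = Inv-Gamma(10.10, 64.29240).
Mode = β/(α+1) = 64.29240/11.10 = 5.7921.

5.7921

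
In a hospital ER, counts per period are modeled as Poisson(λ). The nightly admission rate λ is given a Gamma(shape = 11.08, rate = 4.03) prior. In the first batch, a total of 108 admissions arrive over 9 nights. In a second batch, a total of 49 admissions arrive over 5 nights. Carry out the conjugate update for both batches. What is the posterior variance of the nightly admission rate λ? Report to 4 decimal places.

With a Gamma(shape α, rate β) prior, the Poisson likelihood is conjugate: the posterior is Gamma(α + ΣXᵢ, β + n).
After batch 1: Gamma(α+S, β+n) = Gamma(11.08+108, 4.03+9) = Gamma(119.08, 13.03).
After batch 2: Gamma(α+S, β+n) = Gamma(119.08+49, 13.03+5) = Gamma(168.08, 18.03).
Var = α/β² = 168.08/18.03² = 0.5170.

0.5170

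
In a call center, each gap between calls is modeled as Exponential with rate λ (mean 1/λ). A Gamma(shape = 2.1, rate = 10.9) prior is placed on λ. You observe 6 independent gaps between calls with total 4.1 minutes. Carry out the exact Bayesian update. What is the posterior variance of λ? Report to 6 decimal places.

0.036000

With a Gamma(shape α, rate β) prior on the exponential rate λ, the posterior after n observations with total T = Σxᵢ is Gamma(α+n, β+T).
Posterior: Gamma(2.1+6, 10.9+4.1) = Gamma(8.1, 15.0).
Var = α/β² = 0.036000.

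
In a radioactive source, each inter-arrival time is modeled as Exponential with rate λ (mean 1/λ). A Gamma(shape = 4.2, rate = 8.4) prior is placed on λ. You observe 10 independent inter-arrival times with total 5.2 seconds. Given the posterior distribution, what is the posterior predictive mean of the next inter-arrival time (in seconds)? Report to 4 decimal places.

1.0303

With a Gamma(shape α, rate β) prior on the exponential rate λ, the posterior after n observations with total T = Σxᵢ is Gamma(α+n, β+T).
Posterior: Gamma(4.2+10, 8.4+5.2) = Gamma(14.2, 13.6).
The predictive distribution for the next observation is Lomax; its mean is β/(α−1) = 13.6/13.2 = 1.0303.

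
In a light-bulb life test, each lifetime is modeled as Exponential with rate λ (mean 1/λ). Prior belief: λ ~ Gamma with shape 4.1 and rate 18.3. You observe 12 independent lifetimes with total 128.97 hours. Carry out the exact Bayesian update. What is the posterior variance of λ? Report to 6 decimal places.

With a Gamma(shape α, rate β) prior on the exponential rate λ, the posterior after n observations with total T = Σxᵢ is Gamma(α+n, β+T).
Posterior: Gamma(4.1+12, 18.3+128.97) = Gamma(16.1, 147.27).
Var = α/β² = 0.000742.

0.000742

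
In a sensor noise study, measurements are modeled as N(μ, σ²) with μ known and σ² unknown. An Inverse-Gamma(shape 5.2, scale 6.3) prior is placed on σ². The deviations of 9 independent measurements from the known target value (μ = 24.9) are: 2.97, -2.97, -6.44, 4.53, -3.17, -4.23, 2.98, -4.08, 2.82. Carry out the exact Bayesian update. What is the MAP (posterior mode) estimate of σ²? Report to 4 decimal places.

7.1802

With known mean μ and an Inverse-Gamma(α, β) prior on σ², the Normal likelihood is conjugate: posterior is Inv-Gamma(α + n/2, β + Σ(xᵢ−μ)²/2).
Σ(xᵢ−μ)² = (2.97)² + (-2.97)² + (-6.44)² + (4.53)² + (-3.17)² + (-4.23)² + (2.98)² + (-4.08)² + (2.82)² = 141.0573.
Posterior: Inv-Gamma(5.2 + 9/2, 6.3 + 141.0573/2) = Inv-Gamma(9.70, 76.82865).
Mode = β/(α+1) = 76.82865/10.70 = 7.1802.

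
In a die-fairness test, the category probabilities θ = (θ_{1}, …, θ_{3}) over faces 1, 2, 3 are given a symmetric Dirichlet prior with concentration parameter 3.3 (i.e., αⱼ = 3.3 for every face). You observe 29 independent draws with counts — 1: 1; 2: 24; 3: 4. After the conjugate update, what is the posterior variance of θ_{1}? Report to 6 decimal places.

The Dirichlet prior is conjugate to the Multinomial likelihood: each posterior αⱼ = prior αⱼ + observed count nⱼ.
Posterior concentration: (4.3, 27.3, 7.3), total = 38.9.
Var[θ_j] = α_j(Σα−α_j)/((Σα)²(Σα+1)) = 4.3·34.6/(38.9²·39.9) = 0.002464.

0.002464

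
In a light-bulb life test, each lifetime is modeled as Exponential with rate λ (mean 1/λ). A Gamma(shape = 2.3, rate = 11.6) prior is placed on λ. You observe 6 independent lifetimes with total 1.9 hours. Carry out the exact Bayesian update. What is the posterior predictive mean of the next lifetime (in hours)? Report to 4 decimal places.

1.8493

With a Gamma(shape α, rate β) prior on the exponential rate λ, the posterior after n observations with total T = Σxᵢ is Gamma(α+n, β+T).
Posterior: Gamma(2.3+6, 11.6+1.9) = Gamma(8.3, 13.5).
The predictive distribution for the next observation is Lomax; its mean is β/(α−1) = 13.5/7.3 = 1.8493.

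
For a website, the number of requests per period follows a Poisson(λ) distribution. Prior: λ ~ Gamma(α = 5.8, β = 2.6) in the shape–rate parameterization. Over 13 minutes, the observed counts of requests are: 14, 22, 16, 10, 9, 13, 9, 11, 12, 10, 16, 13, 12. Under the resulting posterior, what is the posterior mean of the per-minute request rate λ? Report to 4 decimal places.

11.0769

With a Gamma(shape α, rate β) prior, the Poisson likelihood is conjugate: the posterior is Gamma(α + ΣXᵢ, β + n).
Sum of counts S = 167 over n = 13 minutes.
Posterior: Gamma(α+S, β+n) = Gamma(5.8+167, 2.6+13) = Gamma(172.8, 15.6).
Posterior mean = α/β = 172.8/15.6 = 11.0769.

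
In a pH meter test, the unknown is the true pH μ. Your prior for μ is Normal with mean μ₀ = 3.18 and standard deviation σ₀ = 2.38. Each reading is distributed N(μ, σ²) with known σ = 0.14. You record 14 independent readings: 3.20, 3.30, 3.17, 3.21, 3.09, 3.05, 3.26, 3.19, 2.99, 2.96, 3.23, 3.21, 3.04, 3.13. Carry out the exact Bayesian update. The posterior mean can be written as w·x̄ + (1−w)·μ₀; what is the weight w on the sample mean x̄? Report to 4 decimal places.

For Normal data with known variance σ², a Normal(μ₀, σ₀²) prior on μ is conjugate. Posterior precision = 1/σ₀² + n/σ²; posterior mean is the precision-weighted average of μ₀ and x̄.
σ₀² = 2.38² = 5.6644, σ² = 0.14² = 0.0196. Prior precision 1/σ₀² = 1/5.6644; data precision n/σ² = 14/0.0196.
w = (n/σ²)/(1/σ₀² + n/σ²) = n·σ₀²/(σ² + n·σ₀²) = 14·5.6644/(0.0196 + 14·5.6644) = 79.3016/79.3212 = 0.9998.

0.9998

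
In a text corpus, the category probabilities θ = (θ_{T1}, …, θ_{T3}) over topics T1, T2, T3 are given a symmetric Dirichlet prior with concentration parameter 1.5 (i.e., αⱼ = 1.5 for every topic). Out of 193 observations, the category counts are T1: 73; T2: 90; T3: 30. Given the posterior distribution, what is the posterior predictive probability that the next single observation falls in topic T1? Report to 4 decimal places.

The Dirichlet prior is conjugate to the Multinomial likelihood: each posterior αⱼ = prior αⱼ + observed count nⱼ.
Posterior concentration: (74.5, 91.5, 31.5), total = 197.5.
P(next = T1 | data) = α_{T1}/Σα = 0.3772.

0.3772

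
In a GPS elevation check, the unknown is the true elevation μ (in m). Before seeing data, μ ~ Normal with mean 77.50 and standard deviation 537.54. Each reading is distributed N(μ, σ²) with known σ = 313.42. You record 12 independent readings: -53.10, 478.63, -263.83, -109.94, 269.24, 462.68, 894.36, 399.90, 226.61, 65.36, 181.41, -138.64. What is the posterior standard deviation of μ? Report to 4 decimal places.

For Normal data with known variance σ², a Normal(μ₀, σ₀²) prior on μ is conjugate. Posterior precision = 1/σ₀² + n/σ²; posterior mean is the precision-weighted average of μ₀ and x̄.
σ₀² = 537.54² = 288949.2516, σ² = 313.42² = 98232.0964; σ² + n·σ₀² = 98232.0964 + 12·288949.2516 = 3565623.1156.
Posterior precision = 1/σ₀² + n/σ² = 1/288949.2516 + 12/98232.0964 = (σ² + n·σ₀²)/(σ₀²σ²) = 3565623.1156/(288949.2516·98232.0964); posterior variance σₙ² = σ₀²σ²/(σ² + n·σ₀²) = 288949.2516·98232.0964/3565623.1156 = 7960.485396.
Posterior SD = √σₙ² = √(288949.2516·98232.0964/3565623.1156) = 89.2216.

89.2216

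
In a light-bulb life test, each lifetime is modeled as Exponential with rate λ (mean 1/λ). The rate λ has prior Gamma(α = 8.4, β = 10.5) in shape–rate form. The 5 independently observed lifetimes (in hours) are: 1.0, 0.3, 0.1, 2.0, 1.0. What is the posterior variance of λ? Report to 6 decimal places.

With a Gamma(shape α, rate β) prior on the exponential rate λ, the posterior after n observations with total T = Σxᵢ is Gamma(α+n, β+T).
Sum of observations T = 4.4 hours; n = 5.
Posterior: Gamma(8.4+5, 10.5+4.4) = Gamma(13.4, 14.9).
Var = α/β² = 0.060358.

0.060358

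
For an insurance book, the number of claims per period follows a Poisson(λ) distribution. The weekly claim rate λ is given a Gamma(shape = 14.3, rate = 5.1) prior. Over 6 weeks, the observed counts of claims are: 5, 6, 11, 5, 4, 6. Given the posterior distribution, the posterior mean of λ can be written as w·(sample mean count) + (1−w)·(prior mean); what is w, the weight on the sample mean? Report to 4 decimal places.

With a Gamma(shape α, rate β) prior, the Poisson likelihood is conjugate: the posterior is Gamma(α + ΣXᵢ, β + n).
Posterior mean = (α₀+S)/(β₀+n) = [n/(β₀+n)]·(S/n) + [β₀/(β₀+n)]·(α₀/β₀), so only n and β₀ enter the weight.
Weight on data w = n/(β₀+n) = 6/(5.1+6) = 6/11.1 = 0.5405.

0.5405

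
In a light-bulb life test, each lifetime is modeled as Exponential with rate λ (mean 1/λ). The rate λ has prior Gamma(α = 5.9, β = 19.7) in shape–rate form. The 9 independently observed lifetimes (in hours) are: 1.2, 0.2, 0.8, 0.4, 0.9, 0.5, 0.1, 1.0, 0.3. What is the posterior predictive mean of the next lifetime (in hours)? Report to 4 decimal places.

1.8058

With a Gamma(shape α, rate β) prior on the exponential rate λ, the posterior after n observations with total T = Σxᵢ is Gamma(α+n, β+T).
Sum of observations T = 5.4 hours; n = 9.
Posterior: Gamma(5.9+9, 19.7+5.4) = Gamma(14.9, 25.1).
The predictive distribution for the next observation is Lomax; its mean is β/(α−1) = 25.1/13.9 = 1.8058.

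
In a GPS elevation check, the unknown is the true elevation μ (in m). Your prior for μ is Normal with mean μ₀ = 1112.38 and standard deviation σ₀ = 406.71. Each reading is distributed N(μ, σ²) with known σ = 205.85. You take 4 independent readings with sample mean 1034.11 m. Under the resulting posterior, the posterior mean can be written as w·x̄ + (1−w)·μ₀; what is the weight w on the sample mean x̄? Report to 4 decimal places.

0.9398

For Normal data with known variance σ², a Normal(μ₀, σ₀²) prior on μ is conjugate. Posterior precision = 1/σ₀² + n/σ²; posterior mean is the precision-weighted average of μ₀ and x̄.
σ₀² = 406.71² = 165413.0241, σ² = 205.85² = 42374.2225. Prior precision 1/σ₀² = 1/165413.0241; data precision n/σ² = 4/42374.2225.
w = (n/σ²)/(1/σ₀² + n/σ²) = n·σ₀²/(σ² + n·σ₀²) = 4·165413.0241/(42374.2225 + 4·165413.0241) = 661652.0964/704026.3189 = 0.9398.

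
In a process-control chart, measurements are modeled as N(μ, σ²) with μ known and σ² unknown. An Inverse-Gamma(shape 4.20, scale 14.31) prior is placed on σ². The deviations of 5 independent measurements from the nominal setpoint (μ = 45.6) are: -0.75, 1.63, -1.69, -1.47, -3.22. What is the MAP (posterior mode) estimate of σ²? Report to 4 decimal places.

3.0665

With known mean μ and an Inverse-Gamma(α, β) prior on σ², the Normal likelihood is conjugate: posterior is Inv-Gamma(α + n/2, β + Σ(xᵢ−μ)²/2).
Σ(xᵢ−μ)² = (-0.75)² + (1.63)² + (-1.69)² + (-1.47)² + (-3.22)² = 18.6048.
Posterior: Inv-Gamma(4.20 + 5/2, 14.31 + 18.6048/2) = Inv-Gamma(6.70, 23.61240).
Mode = β/(α+1) = 23.61240/7.70 = 3.0665.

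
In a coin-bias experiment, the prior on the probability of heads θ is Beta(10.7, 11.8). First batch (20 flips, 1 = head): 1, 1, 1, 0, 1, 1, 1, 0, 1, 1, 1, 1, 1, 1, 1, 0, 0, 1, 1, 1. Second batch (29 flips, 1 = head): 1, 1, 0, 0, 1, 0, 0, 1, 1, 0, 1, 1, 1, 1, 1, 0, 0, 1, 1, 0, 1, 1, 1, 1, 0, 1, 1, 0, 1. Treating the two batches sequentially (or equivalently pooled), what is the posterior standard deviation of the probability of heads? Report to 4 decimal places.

0.0564

The Beta prior is conjugate to a Binomial/Bernoulli likelihood; the update adds successes to α and failures to β.
After batch 1: Beta(10.7+16, 11.8+4) = Beta(26.7, 15.8).
After batch 2: Beta(26.7+19, 15.8+10) = Beta(45.7, 25.8).
Var = αβ/((α+β)²(α+β+1)) = 45.7·25.8/(71.5²·72.5) = 0.00318116; SD = √0.00318116 = 0.0564.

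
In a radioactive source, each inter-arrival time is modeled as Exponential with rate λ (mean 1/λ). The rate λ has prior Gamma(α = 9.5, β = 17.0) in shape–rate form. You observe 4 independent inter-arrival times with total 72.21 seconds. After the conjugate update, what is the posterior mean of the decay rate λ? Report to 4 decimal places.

With a Gamma(shape α, rate β) prior on the exponential rate λ, the posterior after n observations with total T = Σxᵢ is Gamma(α+n, β+T).
Posterior: Gamma(9.5+4, 17.0+72.21) = Gamma(13.5, 89.21).
Posterior mean of λ = α/β = 13.5/89.21 = 0.1513.

0.1513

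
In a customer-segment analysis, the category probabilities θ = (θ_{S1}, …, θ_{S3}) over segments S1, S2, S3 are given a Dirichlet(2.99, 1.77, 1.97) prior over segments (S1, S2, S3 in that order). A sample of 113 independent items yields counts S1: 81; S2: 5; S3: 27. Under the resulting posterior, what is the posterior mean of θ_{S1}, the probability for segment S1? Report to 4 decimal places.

0.7015

The Dirichlet prior is conjugate to the Multinomial likelihood: each posterior αⱼ = prior αⱼ + observed count nⱼ.
Posterior concentration: (83.99, 6.77, 28.97), total = 119.73.
E[θ_{S1}|data] = α_{S1}/Σα = 83.99/119.73 = 0.7015.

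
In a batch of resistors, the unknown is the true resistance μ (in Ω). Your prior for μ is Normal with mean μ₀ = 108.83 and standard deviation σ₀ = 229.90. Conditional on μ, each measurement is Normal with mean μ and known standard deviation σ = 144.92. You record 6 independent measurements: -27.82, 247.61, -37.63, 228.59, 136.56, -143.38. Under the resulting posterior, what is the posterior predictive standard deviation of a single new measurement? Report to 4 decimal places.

155.8355

For Normal data with known variance σ², a Normal(μ₀, σ₀²) prior on μ is conjugate. Posterior precision = 1/σ₀² + n/σ²; posterior mean is the precision-weighted average of μ₀ and x̄.
σ₀² = 229.90² = 52854.01, σ² = 144.92² = 21001.8064; σ² + n·σ₀² = 21001.8064 + 6·52854.01 = 338125.8664.
Posterior precision = 1/σ₀² + n/σ² = 1/52854.01 + 6/21001.8064 = (σ² + n·σ₀²)/(σ₀²σ²) = 338125.8664/(52854.01·21001.8064); posterior variance σₙ² = σ₀²σ²/(σ² + n·σ₀²) = 52854.01·21001.8064/338125.8664 = 3282.888994.
Predictive variance for one new observation = σₙ² + σ² = 52854.01·21001.8064/338125.8664 + 21001.8064 = σ²·(σ₀² + 338125.8664)/338125.8664 = 21001.8064·390979.8764/338125.8664 = 24284.695394; SD = √(21001.8064·390979.8764/338125.8664) = 155.8355.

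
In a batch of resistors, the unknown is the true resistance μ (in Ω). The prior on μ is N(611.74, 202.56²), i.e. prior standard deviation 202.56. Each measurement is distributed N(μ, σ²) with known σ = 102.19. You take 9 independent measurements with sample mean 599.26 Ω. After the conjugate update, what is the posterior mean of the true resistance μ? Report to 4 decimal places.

For Normal data with known variance σ², a Normal(μ₀, σ₀²) prior on μ is conjugate. Posterior precision = 1/σ₀² + n/σ²; posterior mean is the precision-weighted average of μ₀ and x̄.
n·x̄ = 9·599.26 = 5393.34.
σ₀² = 202.56² = 41030.5536, σ² = 102.19² = 10442.7961; σ² + n·σ₀² = 10442.7961 + 9·41030.5536 = 379717.7785.
Posterior mean = (μ₀/σ₀² + n·x̄/σ²)/(1/σ₀² + n/σ²) = (σ²·μ₀ + σ₀²·n·x̄)/(σ² + n·σ₀²) = (10442.7961·611.74 + 41030.5536·5393.34)/379717.7785 = 227680002.039238/379717.7785 = 599.6032.

599.6032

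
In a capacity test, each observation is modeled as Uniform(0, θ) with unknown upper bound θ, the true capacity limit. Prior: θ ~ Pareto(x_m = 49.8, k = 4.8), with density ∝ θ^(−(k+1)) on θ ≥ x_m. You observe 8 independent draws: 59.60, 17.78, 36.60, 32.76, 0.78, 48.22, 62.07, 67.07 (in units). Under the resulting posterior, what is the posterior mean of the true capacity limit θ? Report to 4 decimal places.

A Pareto(scale x_m, shape k) prior on the upper bound θ of Uniform(0, θ) is conjugate: posterior is Pareto(max(x_m, max xᵢ), k + n).
Sample maximum = 67.07; prior scale x_m = 49.8 → posterior scale = max = 67.07.
Posterior shape = 4.8 + 8 = 12.8.
E[θ|data] = k·x_m/(k−1) = 12.8·67.07/11.8 = 72.7539.

72.7539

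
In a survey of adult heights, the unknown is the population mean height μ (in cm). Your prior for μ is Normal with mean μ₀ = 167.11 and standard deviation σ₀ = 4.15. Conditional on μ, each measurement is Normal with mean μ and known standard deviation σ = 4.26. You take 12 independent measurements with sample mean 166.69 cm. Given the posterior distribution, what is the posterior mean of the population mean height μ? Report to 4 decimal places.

166.7239

For Normal data with known variance σ², a Normal(μ₀, σ₀²) prior on μ is conjugate. Posterior precision = 1/σ₀² + n/σ²; posterior mean is the precision-weighted average of μ₀ and x̄.
n·x̄ = 12·166.69 = 2000.28.
σ₀² = 4.15² = 17.2225, σ² = 4.26² = 18.1476; σ² + n·σ₀² = 18.1476 + 12·17.2225 = 224.8176.
Posterior mean = (μ₀/σ₀² + n·x̄/σ²)/(1/σ₀² + n/σ²) = (σ²·μ₀ + σ₀²·n·x̄)/(σ² + n·σ₀²) = (18.1476·167.11 + 17.2225·2000.28)/224.8176 = 37482.467736/224.8176 = 166.7239.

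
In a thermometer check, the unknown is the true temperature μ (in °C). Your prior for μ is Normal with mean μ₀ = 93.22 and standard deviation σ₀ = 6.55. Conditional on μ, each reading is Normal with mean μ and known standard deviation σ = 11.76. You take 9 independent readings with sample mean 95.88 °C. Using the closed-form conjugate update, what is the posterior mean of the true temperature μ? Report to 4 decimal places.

95.1785

For Normal data with known variance σ², a Normal(μ₀, σ₀²) prior on μ is conjugate. Posterior precision = 1/σ₀² + n/σ²; posterior mean is the precision-weighted average of μ₀ and x̄.
n·x̄ = 9·95.88 = 862.92.
σ₀² = 6.55² = 42.9025, σ² = 11.76² = 138.2976; σ² + n·σ₀² = 138.2976 + 9·42.9025 = 524.4201.
Posterior mean = (μ₀/σ₀² + n·x̄/σ²)/(1/σ₀² + n/σ²) = (σ²·μ₀ + σ₀²·n·x̄)/(σ² + n·σ₀²) = (138.2976·93.22 + 42.9025·862.92)/524.4201 = 49913.527572/524.4201 = 95.1785.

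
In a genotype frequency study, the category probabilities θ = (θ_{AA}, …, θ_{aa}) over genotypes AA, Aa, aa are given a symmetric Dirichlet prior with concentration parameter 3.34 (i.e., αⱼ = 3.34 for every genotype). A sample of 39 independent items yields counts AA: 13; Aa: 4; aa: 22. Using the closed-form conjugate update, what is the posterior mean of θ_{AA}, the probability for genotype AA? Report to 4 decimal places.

The Dirichlet prior is conjugate to the Multinomial likelihood: each posterior αⱼ = prior αⱼ + observed count nⱼ.
Posterior concentration: (16.34, 7.34, 25.34), total = 49.02.
E[θ_{AA}|data] = α_{AA}/Σα = 16.34/49.02 = 0.3333.

0.3333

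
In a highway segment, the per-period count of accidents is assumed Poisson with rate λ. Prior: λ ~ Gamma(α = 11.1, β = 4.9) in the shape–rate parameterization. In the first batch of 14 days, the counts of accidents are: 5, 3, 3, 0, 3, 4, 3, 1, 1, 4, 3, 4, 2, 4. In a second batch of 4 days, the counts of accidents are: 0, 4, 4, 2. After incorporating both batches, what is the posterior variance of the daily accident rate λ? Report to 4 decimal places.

0.1165

With a Gamma(shape α, rate β) prior, the Poisson likelihood is conjugate: the posterior is Gamma(α + ΣXᵢ, β + n).
Batch 1: sum of counts S = 40 over n = 14 days.
After batch 1: Gamma(α+S, β+n) = Gamma(11.1+40, 4.9+14) = Gamma(51.1, 18.9).
Batch 2: sum of counts S = 10 over n = 4 days.
After batch 2: Gamma(α+S, β+n) = Gamma(51.1+10, 18.9+4) = Gamma(61.1, 22.9).
Var = α/β² = 61.1/22.9² = 0.1165.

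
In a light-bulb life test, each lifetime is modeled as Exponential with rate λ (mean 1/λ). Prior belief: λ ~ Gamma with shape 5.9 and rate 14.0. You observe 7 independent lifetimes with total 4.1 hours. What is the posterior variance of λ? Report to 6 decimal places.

With a Gamma(shape α, rate β) prior on the exponential rate λ, the posterior after n observations with total T = Σxᵢ is Gamma(α+n, β+T).
Posterior: Gamma(5.9+7, 14.0+4.1) = Gamma(12.9, 18.1).
Var = α/β² = 0.039376.

0.039376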